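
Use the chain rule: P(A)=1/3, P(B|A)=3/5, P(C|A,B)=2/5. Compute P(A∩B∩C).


P(A∩B∩C) = P(A) * P(B|A) * P(C|A∩B)
= 1/3 * 3/5 * 2/5
= 1/5 * 2/5 = 2/25

2/25


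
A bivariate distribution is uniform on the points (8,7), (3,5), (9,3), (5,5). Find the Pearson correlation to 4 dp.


Cov(X,Y) = -0.5000, Var(X) = 5.6875, Var(Y) = 2.0000
rho = Cov/(sqrt(VarX)*sqrt(VarY)) = -0.1482

-0.1482


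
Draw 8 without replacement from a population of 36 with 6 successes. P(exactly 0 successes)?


P(X=0) = C(6,0)*C(30,8) / C(36,8)
= 1*5852925 / 30260340
= 5852925/30260340 = 4485/23188

4485/23188


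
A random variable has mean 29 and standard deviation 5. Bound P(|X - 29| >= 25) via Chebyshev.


k = 25/5 = 5
Chebyshev: P(|X-mu| >= k*sigma) <= 1/k^2 = 1/5^2 = 1/25

1/25


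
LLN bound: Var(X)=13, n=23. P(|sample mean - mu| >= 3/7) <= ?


Var(Xbar) = Var(X)/n = 13/23
Chebyshev: P(|Xbar-mu| >= 3/7) <= Var(Xbar)/(3/7)^2 = (13/23)/(9/49) = 637/207
Bound exceeds 1, so trivial bound: 1

1


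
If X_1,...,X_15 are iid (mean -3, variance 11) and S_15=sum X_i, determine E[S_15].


E[S_n] = n*E[X_1] = 15*-3 = -45

-45


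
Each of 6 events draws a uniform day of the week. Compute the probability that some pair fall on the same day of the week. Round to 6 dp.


P(all different) = prod((7-i)/7 for i=0..5) = 0.042839
P(at least one match) = 1 - 0.042839 = 0.957161

0.957161


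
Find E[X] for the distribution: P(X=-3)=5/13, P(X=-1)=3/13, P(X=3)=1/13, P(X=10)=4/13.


E[X] = sum(x * P(x))
= -3*5/13 - 1*3/13 + 3*1/13 + 10*4/13
= 25/13

25/13


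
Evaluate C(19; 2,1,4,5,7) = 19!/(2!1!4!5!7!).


19! = 121645100408832000
Denominator: 2!=2 * 1!=1 * 4!=24 * 5!=120 * 7!=5040
Coefficient = 121645100408832000 / 29030400 = 4190266080

4190266080


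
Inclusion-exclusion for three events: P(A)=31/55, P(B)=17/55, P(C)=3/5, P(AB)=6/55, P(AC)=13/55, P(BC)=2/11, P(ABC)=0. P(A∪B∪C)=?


P(A∪B∪C) = P(A)+P(B)+P(C) - P(AB)-P(AC)-P(BC) + P(ABC)
= 31/55+17/55+3/5 - 6/55-13/55-2/11 + 0
= 52/55

52/55


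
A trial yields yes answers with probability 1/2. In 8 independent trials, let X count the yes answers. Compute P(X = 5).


P(X=5) = C(8,5) * p^5 * (1-p)^3
= 56 * 1/32 * 1/8
= 7/32

7/32


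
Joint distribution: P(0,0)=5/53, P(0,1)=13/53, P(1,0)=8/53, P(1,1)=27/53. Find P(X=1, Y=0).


Read from table: P(X=1, Y=0) = 8/53

8/53


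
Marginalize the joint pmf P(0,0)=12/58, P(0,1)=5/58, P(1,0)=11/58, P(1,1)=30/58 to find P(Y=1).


P(Y=1) = P(0,1)+P(1,1) = 5/58 + 30/58 = 35/58

35/58


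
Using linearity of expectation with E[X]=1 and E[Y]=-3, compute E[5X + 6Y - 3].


E[5X + 6Y - 3] = 5*E[X] + 6*E[Y] - 3
= (5)*(1) + (6)*(-3) + (-3)
= 5 - 18 - 3 = -16

-16


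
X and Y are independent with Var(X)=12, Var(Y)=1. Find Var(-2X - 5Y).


Independence => Cov(X,Y)=0
Var(-2X - 5Y) = (-2)^2*Var(X) + (-5)^2*Var(Y)
= 4*12 + 25*1 = 73

73


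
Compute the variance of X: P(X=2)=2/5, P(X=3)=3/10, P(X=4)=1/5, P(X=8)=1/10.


E[X] = 33/10, E[X^2] = 139/10
Var(X) = E[X^2] - (E[X])^2 = 139/10 - (33/10)^2 = 301/100

301/100


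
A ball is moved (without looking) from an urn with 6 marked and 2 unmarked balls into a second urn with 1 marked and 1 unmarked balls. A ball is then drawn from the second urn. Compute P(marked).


P(transfer marked) = 6/8 = 3/4; P(transfer unmarked) = 1/4
If marked transferred: Urn II has 2 marked of 3, so P(marked|marked moved) = 2/3
If unmarked transferred: Urn II has 1 marked of 3, so P(marked|unmarked moved) = 1/3
By total probability: P(marked) = 3/4*2/3 + 1/4*1/3 = 7/12

7/12


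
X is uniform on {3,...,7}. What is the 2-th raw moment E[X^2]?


E[X^2] = (1/5) * sum(x^2 for x=3..7)
= 135/5 = 27

27


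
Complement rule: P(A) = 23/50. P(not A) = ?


P(A') = 1 - P(A) = 1 - 23/50 = 27/50

27/50


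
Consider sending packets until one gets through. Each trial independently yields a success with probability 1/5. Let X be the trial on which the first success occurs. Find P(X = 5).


P(X=5) = (1-p)^4 * p = (4/5)^4 * 1/5
= 256/625 * 1/5 = 256/3125

256/3125


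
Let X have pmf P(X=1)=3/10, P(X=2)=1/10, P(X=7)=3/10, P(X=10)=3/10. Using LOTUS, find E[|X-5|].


E[|X-5|] = sum(g(x)*P(x))
= 4*3/10 + 3*1/10 + 2*3/10 + 5*3/10
= 18/5

18/5


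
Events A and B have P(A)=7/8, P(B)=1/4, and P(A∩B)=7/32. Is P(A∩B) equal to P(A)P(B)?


P(A)*P(B) = 7/8*1/4 = 7/32
P(A∩B) = 7/32, which equals P(A)P(B), so independent

Yes, A and B are independent


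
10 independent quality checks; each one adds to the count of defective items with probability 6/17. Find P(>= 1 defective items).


P(at least one) = 1 - P(none)
P(none) = (1 - 6/17)^10 = (11/17)^10 = 25937424601/2015993900449
P(at least one) = 1 - 25937424601/2015993900449 = 1990056475848/2015993900449

1990056475848/2015993900449


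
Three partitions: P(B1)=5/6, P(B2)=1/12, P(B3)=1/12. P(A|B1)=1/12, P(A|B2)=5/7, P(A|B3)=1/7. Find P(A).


P(A) = P(A|B1)P(B1) + P(A|B2)P(B2) + P(A|B3)P(B3)
= 1/12*5/6 + 5/7*1/12 + 1/7*1/12
= 5/72 + 5/84 + 1/84 = 71/504

71/504


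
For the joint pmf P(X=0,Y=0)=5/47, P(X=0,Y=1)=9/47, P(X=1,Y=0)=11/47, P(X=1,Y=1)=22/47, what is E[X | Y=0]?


P(Y=0) = 16/47
E[X|Y=0] = (0*5 + 1*11)/16 = 11/16

11/16


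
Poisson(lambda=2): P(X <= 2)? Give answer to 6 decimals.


P(X<=2) = e^(-2)*2^0/0! + e^(-2)*2^1/1! + e^(-2)*2^2/2!
≈ 0.1353352832 + 0.2706705665 + 0.2706705665
= 0.6766764162
≈ 0.676676

0.676676


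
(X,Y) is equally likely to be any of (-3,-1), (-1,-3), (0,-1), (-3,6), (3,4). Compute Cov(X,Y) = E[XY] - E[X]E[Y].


E[X]=-4/5, E[Y]=1, E[XY]=0
Cov(X,Y) = E[XY] - E[X]E[Y] = 0 + 4/5*1 = 4/5

4/5


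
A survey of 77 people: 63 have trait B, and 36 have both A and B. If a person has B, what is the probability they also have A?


P(A|B) = P(A∩B)/P(B) = (36/77)/(63/77) = 36/63 = 4/7

4/7


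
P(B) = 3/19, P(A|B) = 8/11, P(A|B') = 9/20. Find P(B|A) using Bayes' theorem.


P(A) = P(A|B)P(B) + P(A|B')P(B') = 8/11*3/19 + 9/20*16/19 = 516/1045
P(B|A) = P(A|B)P(B)/P(A) = (24/209)/(516/1045) = 10/43

10/43


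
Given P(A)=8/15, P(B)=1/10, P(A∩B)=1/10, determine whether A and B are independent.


P(A)*P(B) = 8/15*1/10 = 4/75
P(A∩B) = 1/10 != 4/75, so not independent

No, A and B are not independent


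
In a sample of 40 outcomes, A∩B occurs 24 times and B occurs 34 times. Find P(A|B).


P(A|B) = P(A∩B)/P(B) = (24/40)/(34/40) = 24/34 = 12/17

12/17


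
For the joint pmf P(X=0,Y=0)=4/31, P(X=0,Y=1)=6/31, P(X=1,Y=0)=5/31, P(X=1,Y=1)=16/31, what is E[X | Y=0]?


P(Y=0) = 9/31
E[X|Y=0] = (0*4 + 1*5)/9 = 5/9

5/9


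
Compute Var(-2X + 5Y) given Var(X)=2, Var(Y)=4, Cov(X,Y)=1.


Var(-2X + 5Y) = (-2)^2*Var(X) + 5^2*Var(Y) + 2*(-2)*5*Cov(X,Y)
= 4*2 + 25*4 - 20*1
= 8 + 100 - 20 = 88

88


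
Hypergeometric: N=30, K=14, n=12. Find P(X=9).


P(X=9) = C(14,9)*C(16,3) / C(30,12)
= 2002*560 / 86493225
= 1121120/86493225 = 2464/190095

2464/190095


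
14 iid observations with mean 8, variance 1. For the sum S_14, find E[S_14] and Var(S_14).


E[S_n] = n*mu = 14*8 = 112
Var(S_n) = n*sigma^2 = 14*1 = 14

E[S_14]=112, Var(S_14)=14


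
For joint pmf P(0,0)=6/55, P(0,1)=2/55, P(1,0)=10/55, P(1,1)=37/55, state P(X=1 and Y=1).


Read from table: P(X=1, Y=1) = 37/55

37/55


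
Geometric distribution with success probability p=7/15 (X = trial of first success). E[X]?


For geometric (trials until first success), E[X] = 1/p = 1/(7/15) = 15/7

15/7


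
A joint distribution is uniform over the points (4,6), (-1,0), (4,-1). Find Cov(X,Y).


E[X]=7/3, E[Y]=5/3, E[XY]=20/3
Cov(X,Y) = E[XY] - E[X]E[Y] = 20/3 - 7/3*5/3 = 25/9

25/9


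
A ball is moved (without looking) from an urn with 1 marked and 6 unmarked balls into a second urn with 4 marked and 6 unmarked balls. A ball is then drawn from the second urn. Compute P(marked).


P(transfer marked) = 1/7; P(transfer unmarked) = 6/7
If marked transferred: Urn II has 5 marked of 11, so P(marked|marked moved) = 5/11
If unmarked transferred: Urn II has 4 marked of 11, so P(marked|unmarked moved) = 4/11
By total probability: P(marked) = 1/7*5/11 + 6/7*4/11 = 29/77

29/77


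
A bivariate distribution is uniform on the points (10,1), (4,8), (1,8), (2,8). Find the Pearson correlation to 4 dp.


Cov(X,Y) = -10.0625, Var(X) = 12.1875, Var(Y) = 9.1875
rho = Cov/(sqrt(VarX)*sqrt(VarY)) = -0.9509

-0.9509


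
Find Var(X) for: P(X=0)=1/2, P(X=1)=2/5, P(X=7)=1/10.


E[X] = 11/10, E[X^2] = 53/10
Var(X) = E[X^2] - (E[X])^2 = 53/10 - (11/10)^2 = 409/100

409/100


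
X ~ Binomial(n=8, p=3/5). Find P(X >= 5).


P(X>=5) = P(X=5) + P(X=6) + P(X=7) + P(X=8)
= 108864/390625 + 81648/390625 + 34992/390625 + 6561/390625
= 46413/78125

46413/78125


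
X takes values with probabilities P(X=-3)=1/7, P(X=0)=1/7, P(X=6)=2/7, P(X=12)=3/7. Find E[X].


E[X] = sum(x * P(x))
= -3*1/7 + 0*1/7 + 6*2/7 + 12*3/7
= 45/7

45/7


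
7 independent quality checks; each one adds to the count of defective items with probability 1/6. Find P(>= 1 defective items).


P(at least one) = 1 - P(none)
P(none) = (1 - 1/6)^7 = (5/6)^7 = 78125/279936
P(at least one) = 1 - 78125/279936 = 201811/279936

201811/279936


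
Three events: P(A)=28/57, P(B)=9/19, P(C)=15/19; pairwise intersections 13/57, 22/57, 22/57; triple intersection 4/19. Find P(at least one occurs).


P(A∪B∪C) = P(A)+P(B)+P(C) - P(AB)-P(AC)-P(BC) + P(ABC)
= 28/57+9/19+15/19 - 13/57-22/57-22/57 + 4/19
= 55/57

55/57


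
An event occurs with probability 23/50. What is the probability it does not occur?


P(A') = 1 - P(A) = 1 - 23/50 = 27/50

27/50


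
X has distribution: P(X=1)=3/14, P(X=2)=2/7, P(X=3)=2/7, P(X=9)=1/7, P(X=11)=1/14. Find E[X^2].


E[X^2] = sum(g(x)*P(x))
= 1*3/14 + 4*2/7 + 9*2/7 + 81*1/7 + 121*1/14
= 169/7

169/7


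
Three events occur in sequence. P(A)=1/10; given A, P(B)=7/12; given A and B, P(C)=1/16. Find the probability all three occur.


P(A∩B∩C) = P(A) * P(B|A) * P(C|A∩B)
= 1/10 * 7/12 * 1/16
= 7/120 * 1/16 = 7/1920

7/1920


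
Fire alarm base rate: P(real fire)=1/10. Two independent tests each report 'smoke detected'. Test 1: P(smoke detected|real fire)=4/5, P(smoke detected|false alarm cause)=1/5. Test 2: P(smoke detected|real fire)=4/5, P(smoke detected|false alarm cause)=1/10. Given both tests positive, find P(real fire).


After test 1: P(+) = 4/5*1/10 + 1/5*9/10 = 13/50
P(B|+) = (2/25)/(13/50) = 4/13
After test 2 (use post1 as new prior): P(+) = 4/5*4/13 + 1/10*9/13 = 41/130
P(B|+,+) = (16/65)/(41/130) = 32/41

32/41


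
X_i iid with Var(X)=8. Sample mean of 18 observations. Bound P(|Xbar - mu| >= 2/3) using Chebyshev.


Var(Xbar) = Var(X)/n = 8/18
Chebyshev: P(|Xbar-mu| >= 2/3) <= Var(Xbar)/(2/3)^2 = (4/9)/(4/9) = 1

1


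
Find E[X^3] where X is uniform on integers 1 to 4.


E[X^3] = (1/4) * sum(x^3 for x=1..4)
= 100/4 = 25

25


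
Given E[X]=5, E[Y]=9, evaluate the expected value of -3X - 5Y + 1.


E[-3X - 5Y + 1] = -3*E[X] - 5*E[Y] + 1
= (-3)*(5) + (-5)*(9) + (1)
= -15 - 45 + 1 = -59

-59


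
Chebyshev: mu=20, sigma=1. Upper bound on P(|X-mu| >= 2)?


k = 2/1 = 2
Chebyshev: P(|X-mu| >= k*sigma) <= 1/k^2 = 1/2^2 = 1/4

1/4


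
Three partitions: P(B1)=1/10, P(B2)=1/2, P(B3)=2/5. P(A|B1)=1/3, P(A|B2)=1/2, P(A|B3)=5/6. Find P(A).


P(A) = P(A|B1)P(B1) + P(A|B2)P(B2) + P(A|B3)P(B3)
= 1/3*1/10 + 1/2*1/2 + 5/6*2/5
= 1/30 + 1/4 + 1/3 = 37/60

37/60


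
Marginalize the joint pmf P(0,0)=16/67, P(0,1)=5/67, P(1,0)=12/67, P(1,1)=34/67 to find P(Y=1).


P(Y=1) = P(0,1)+P(1,1) = 5/67 + 34/67 = 39/67

39/67


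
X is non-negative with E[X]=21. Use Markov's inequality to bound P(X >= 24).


Markov: P(X >= a) <= E[X]/a
P(X >= 24) <= 21/24 = 7/8

7/8


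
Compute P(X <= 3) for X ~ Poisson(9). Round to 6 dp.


P(X<=3) = e^(-9)*9^0/0! + e^(-9)*9^1/1! + e^(-9)*9^2/2! + e^(-9)*9^3/3!
≈ 0.0001234098 + 0.0011106882 + 0.0049980971 + 0.0149942912
= 0.0212264863
≈ 0.021226

0.021226


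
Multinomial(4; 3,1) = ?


4! = 24
Denominator: 3!=6 * 1!=1
Coefficient = 24 / 6 = 4

4


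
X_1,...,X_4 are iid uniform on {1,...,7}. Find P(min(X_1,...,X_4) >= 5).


P(min >= 5) = P(all X_i >= 5) = (P(X_1 >= 5))^4
= (3/7)^4 = 81/2401

81/2401


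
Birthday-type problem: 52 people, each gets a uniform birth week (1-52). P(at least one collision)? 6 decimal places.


P(all different) = prod((52-i)/52 for i=0..51) = 0.000000
P(at least one match) = 1 - 0.000000 = 1.000000

1.000000


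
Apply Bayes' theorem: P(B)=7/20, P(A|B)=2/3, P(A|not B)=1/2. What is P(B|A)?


P(A) = P(A|B)P(B) + P(A|B')P(B') = 2/3*7/20 + 1/2*13/20 = 67/120
P(B|A) = P(A|B)P(B)/P(A) = (7/30)/(67/120) = 28/67

28/67


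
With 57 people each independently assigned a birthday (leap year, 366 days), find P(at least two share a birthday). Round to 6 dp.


P(all different) = prod((366-i)/366 for i=0..56) = 0.010010
P(at least one match) = 1 - 0.010010 = 0.989990

0.989990


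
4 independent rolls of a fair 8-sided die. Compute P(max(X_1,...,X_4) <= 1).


P(max <= 1) = P(all X_i <= 1) = (P(X_1 <= 1))^4
= (1/8)^4 = 1/4096

1/4096


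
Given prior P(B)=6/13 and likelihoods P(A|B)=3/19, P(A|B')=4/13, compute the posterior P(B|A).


P(A) = P(A|B)P(B) + P(A|B')P(B') = 3/19*6/13 + 4/13*7/13 = 766/3211
P(B|A) = P(A|B)P(B)/P(A) = (18/247)/(766/3211) = 117/383

117/383


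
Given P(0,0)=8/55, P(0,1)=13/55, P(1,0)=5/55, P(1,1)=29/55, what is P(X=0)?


P(X=0) = P(0,0)+P(0,1) = 8/55 + 13/55 = 21/55

21/55


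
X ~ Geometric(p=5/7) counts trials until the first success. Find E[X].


For geometric (trials until first success), E[X] = 1/p = 1/(5/7) = 7/5

7/5


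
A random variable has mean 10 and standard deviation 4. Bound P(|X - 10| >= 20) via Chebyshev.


k = 20/4 = 5
Chebyshev: P(|X-mu| >= k*sigma) <= 1/k^2 = 1/5^2 = 1/25

1/25


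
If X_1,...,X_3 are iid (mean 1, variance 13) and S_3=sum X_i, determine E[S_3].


E[S_n] = n*E[X_1] = 3*1 = 3

3


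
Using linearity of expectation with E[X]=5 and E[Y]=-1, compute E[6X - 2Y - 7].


E[6X - 2Y - 7] = 6*E[X] - 2*E[Y] - 7
= (6)*(5) + (-2)*(-1) + (-7)
= 30 + 2 - 7 = 25

25


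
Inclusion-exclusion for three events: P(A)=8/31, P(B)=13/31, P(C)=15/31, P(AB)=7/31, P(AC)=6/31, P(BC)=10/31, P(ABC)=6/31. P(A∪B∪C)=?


P(A∪B∪C) = P(A)+P(B)+P(C) - P(AB)-P(AC)-P(BC) + P(ABC)
= 8/31+13/31+15/31 - 7/31-6/31-10/31 + 6/31
= 19/31

19/31


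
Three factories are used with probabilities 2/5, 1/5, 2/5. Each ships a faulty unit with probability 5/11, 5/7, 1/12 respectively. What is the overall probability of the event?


P(A) = P(A|B1)P(B1) + P(A|B2)P(B2) + P(A|B3)P(B3)
= 5/11*2/5 + 5/7*1/5 + 1/12*2/5
= 2/11 + 1/7 + 1/30 = 827/2310

827/2310


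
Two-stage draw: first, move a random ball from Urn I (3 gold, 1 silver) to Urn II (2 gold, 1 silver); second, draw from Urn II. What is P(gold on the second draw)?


P(transfer gold) = 3/4; P(transfer silver) = 1/4
If gold transferred: Urn II has 3 gold of 4, so P(gold|gold moved) = 3/4
If silver transferred: Urn II has 2 gold of 4, so P(gold|silver moved) = 1/2
By total probability: P(gold) = 3/4*3/4 + 1/4*1/2 = 11/16

11/16


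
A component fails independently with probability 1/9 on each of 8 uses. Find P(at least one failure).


P(at least one) = 1 - P(none)
P(none) = (1 - 1/9)^8 = (8/9)^8 = 16777216/43046721
P(at least one) = 1 - 16777216/43046721 = 26269505/43046721

26269505/43046721


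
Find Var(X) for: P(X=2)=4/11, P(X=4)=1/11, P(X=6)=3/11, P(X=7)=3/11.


E[X] = 51/11, E[X^2] = 287/11
Var(X) = E[X^2] - (E[X])^2 = 287/11 - (51/11)^2 = 556/121

556/121


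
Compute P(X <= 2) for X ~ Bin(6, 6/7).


P(X<=2) = P(X=0) + P(X=1) + P(X=2)
= 1/117649 + 36/117649 + 540/117649
= 577/117649

577/117649


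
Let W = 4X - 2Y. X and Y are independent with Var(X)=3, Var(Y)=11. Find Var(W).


Independence => Cov(X,Y)=0
Var(4X - 2Y) = 4^2*Var(X) + (-2)^2*Var(Y)
= 16*3 + 4*11 = 92

92


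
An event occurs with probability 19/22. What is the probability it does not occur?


P(A') = 1 - P(A) = 1 - 19/22 = 3/22

3/22


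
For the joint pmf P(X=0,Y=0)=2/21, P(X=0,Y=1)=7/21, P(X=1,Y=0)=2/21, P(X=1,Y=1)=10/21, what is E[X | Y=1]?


P(Y=1) = 17/21
E[X|Y=1] = (0*7 + 1*10)/17 = 10/17

10/17


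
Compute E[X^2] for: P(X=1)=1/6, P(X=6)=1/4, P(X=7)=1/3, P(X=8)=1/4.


E[X^2] = sum(x^2 * P(x))
= 1*1/6 + 36*1/4 + 49*1/3 + 64*1/4
= 83/2

83/2


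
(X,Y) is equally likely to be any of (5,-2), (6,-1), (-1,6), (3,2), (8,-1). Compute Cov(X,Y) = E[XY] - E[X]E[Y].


E[X]=21/5, E[Y]=4/5, E[XY]=-24/5
Cov(X,Y) = E[XY] - E[X]E[Y] = -24/5 - 21/5*4/5 = -204/25

-204/25


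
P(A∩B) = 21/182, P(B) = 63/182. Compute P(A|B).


P(A|B) = P(A∩B)/P(B) = (21/182)/(63/182) = 21/63 = 1/3

1/3


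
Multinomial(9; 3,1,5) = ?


9! = 362880
Denominator: 3!=6 * 1!=1 * 5!=120
Coefficient = 362880 / 720 = 504

504


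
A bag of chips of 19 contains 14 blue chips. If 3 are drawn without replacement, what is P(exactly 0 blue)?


P(X=0) = C(14,0)*C(5,3) / C(19,3)
= 1*10 / 969
= 10/969

10/969


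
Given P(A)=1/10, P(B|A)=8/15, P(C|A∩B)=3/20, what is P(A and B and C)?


P(A∩B∩C) = P(A) * P(B|A) * P(C|A∩B)
= 1/10 * 8/15 * 3/20
= 4/75 * 3/20 = 1/125

1/125


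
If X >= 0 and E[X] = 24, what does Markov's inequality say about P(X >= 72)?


Markov: P(X >= a) <= E[X]/a
P(X >= 72) <= 24/72 = 1/3

1/3


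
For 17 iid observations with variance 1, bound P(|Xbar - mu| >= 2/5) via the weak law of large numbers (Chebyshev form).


Var(Xbar) = Var(X)/n = 1/17
Chebyshev: P(|Xbar-mu| >= 2/5) <= Var(Xbar)/(2/5)^2 = (1/17)/(4/25) = 25/68

25/68


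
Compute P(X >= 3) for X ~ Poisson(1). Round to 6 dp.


P(X>=3) = 1 - P(X<=2) = 1 - (e^(-1)*1^0/0! + e^(-1)*1^1/1! + e^(-1)*1^2/2!)
≈ 1 - (0.3678794412 + 0.3678794412 + 0.1839397206)
= 1 - 0.9196986030 = 0.0803013970
≈ 0.080301

0.080301


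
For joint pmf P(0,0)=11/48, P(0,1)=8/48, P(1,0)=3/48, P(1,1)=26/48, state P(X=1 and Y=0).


Read from table: P(X=1, Y=0) = 3/48 = 1/16

1/16


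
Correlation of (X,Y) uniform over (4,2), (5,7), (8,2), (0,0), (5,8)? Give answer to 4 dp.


Cov(X,Y) = 3.0800, Var(X) = 6.6400, Var(Y) = 9.7600
rho = Cov/(sqrt(VarX)*sqrt(VarY)) = 0.3826

0.3826


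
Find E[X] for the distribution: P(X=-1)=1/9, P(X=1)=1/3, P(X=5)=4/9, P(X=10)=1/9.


E[X] = sum(x * P(x))
= -1*1/9 + 1*1/3 + 5*4/9 + 10*1/9
= 32/9

32/9


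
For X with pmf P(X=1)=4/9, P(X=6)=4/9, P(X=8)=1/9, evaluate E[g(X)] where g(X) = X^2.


E[X^2] = sum(g(x)*P(x))
= 1*4/9 + 36*4/9 + 64*1/9
= 212/9

212/9


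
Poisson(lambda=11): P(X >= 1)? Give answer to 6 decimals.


P(X>=1) = 1 - P(X<=0) = 1 - (e^(-11)*11^0/0!)
≈ 1 - 0.0000167017 = 0.9999832983
≈ 0.999983

0.999983


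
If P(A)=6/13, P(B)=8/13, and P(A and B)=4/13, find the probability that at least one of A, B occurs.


P(A∪B) = P(A) + P(B) - P(A∩B)
= 6/13 + 8/13 - 4/13 = 10/13

10/13


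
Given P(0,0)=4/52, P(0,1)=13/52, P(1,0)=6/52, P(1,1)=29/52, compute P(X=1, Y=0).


Read from table: P(X=1, Y=0) = 6/52 = 3/26

3/26


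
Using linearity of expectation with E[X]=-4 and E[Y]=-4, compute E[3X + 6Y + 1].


E[3X + 6Y + 1] = 3*E[X] + 6*E[Y] + 1
= (3)*(-4) + (6)*(-4) + (1)
= -12 - 24 + 1 = -35

-35


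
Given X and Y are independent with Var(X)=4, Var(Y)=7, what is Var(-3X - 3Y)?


Independence => Cov(X,Y)=0
Var(-3X - 3Y) = (-3)^2*Var(X) + (-3)^2*Var(Y)
= 9*4 + 9*7 = 99

99


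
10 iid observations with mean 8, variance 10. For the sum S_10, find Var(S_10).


By independence, Var(S_n) = n*Var(X_1) = 10*10 = 100

100


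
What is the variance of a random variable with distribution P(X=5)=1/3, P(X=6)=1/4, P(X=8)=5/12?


E[X] = 13/2, E[X^2] = 44
Var(X) = E[X^2] - (E[X])^2 = 44 - (13/2)^2 = 7/4

7/4


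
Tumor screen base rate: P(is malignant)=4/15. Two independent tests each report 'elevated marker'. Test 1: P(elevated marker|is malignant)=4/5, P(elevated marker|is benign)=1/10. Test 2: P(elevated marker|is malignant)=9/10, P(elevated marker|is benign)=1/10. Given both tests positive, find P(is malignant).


After test 1: P(+) = 4/5*4/15 + 1/10*11/15 = 43/150
P(B|+) = (16/75)/(43/150) = 32/43
After test 2 (use post1 as new prior): P(+) = 9/10*32/43 + 1/10*11/43 = 299/430
P(B|+,+) = (144/215)/(299/430) = 288/299

288/299


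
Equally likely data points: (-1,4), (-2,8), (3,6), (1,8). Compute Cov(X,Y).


E[X]=1/4, E[Y]=13/2, E[XY]=3/2
Cov(X,Y) = E[XY] - E[X]E[Y] = 3/2 - 1/4*13/2 = -1/8

-1/8


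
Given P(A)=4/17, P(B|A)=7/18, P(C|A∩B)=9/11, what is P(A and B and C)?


P(A∩B∩C) = P(A) * P(B|A) * P(C|A∩B)
= 4/17 * 7/18 * 9/11
= 14/153 * 9/11 = 14/187

14/187


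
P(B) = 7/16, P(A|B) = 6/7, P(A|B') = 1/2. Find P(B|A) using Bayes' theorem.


P(A) = P(A|B)P(B) + P(A|B')P(B') = 6/7*7/16 + 1/2*9/16 = 21/32
P(B|A) = P(A|B)P(B)/P(A) = (3/8)/(21/32) = 4/7

4/7


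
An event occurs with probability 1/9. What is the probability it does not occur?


P(A') = 1 - P(A) = 1 - 1/9 = 8/9

8/9


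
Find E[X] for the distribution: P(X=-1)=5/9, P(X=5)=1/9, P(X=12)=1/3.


E[X] = sum(x * P(x))
= -1*5/9 + 5*1/9 + 12*1/3
= 4

4


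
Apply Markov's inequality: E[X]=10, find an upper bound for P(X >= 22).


Markov: P(X >= a) <= E[X]/a
P(X >= 22) <= 10/22 = 5/11

5/11


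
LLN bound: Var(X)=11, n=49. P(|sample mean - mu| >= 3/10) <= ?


Var(Xbar) = Var(X)/n = 11/49
Chebyshev: P(|Xbar-mu| >= 3/10) <= Var(Xbar)/(3/10)^2 = (11/49)/(9/100) = 1100/441
Bound exceeds 1, so trivial bound: 1

1


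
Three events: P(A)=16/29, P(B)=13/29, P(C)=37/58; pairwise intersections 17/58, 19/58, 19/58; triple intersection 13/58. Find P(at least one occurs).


P(A∪B∪C) = P(A)+P(B)+P(C) - P(AB)-P(AC)-P(BC) + P(ABC)
= 16/29+13/29+37/58 - 17/58-19/58-19/58 + 13/58
= 53/58

53/58


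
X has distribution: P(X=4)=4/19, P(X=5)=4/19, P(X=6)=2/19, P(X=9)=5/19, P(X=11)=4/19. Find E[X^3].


E[X^3] = sum(g(x)*P(x))
= 64*4/19 + 125*4/19 + 216*2/19 + 729*5/19 + 1331*4/19
= 10157/19

10157/19


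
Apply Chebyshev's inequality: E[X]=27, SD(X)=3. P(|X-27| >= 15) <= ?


k = 15/3 = 5
Chebyshev: P(|X-mu| >= k*sigma) <= 1/k^2 = 1/5^2 = 1/25

1/25


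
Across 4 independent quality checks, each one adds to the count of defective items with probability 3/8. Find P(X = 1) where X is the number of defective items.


P(X=1) = C(4,1) * p^1 * (1-p)^3
= 4 * 3/8 * 125/512
= 375/1024

375/1024


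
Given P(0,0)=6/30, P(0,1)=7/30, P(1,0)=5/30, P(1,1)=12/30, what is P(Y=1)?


P(Y=1) = P(0,1)+P(1,1) = 7/30 + 12/30 = 19/30

19/30


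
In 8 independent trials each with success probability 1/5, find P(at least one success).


P(at least one) = 1 - P(none)
P(none) = (1 - 1/5)^8 = (4/5)^8 = 65536/390625
P(at least one) = 1 - 65536/390625 = 325089/390625

325089/390625


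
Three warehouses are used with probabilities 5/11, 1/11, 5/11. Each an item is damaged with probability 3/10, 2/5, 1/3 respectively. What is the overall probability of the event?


P(A) = P(A|B1)P(B1) + P(A|B2)P(B2) + P(A|B3)P(B3)
= 3/10*5/11 + 2/5*1/11 + 1/3*5/11
= 3/22 + 2/55 + 5/33 = 107/330

107/330


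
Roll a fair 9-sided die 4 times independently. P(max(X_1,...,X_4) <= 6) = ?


P(max <= 6) = P(all X_i <= 6) = (P(X_1 <= 6))^4
= (6/9)^4 = (2/3)^4 = 16/81

16/81


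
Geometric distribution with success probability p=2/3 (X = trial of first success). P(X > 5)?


P(X > 5) = P(first 5 trials all fail) = (1-p)^5 = (1/3)^5 = 1/243

1/243


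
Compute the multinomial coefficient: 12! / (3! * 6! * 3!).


12! = 479001600
Denominator: 3!=6 * 6!=720 * 3!=6
Coefficient = 479001600 / 25920 = 18480

18480


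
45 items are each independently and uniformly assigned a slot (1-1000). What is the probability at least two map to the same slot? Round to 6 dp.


P(all different) = prod((1000-i)/1000 for i=0..44) = 0.366037
P(at least one match) = 1 - 0.366037 = 0.633963

0.633963


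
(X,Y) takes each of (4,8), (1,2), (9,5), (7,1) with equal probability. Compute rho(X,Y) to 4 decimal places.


Cov(X,Y) = 0.5000, Var(X) = 9.1875, Var(Y) = 7.5000
rho = Cov/(sqrt(VarX)*sqrt(VarY)) = 0.0602

0.0602


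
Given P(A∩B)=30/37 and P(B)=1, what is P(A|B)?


P(A|B) = P(A∩B)/P(B) = (60/74)/(74/74) = 60/74 = 30/37

30/37


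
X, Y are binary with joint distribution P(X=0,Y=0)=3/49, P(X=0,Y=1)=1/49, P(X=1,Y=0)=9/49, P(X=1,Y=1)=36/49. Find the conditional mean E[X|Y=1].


P(Y=1) = 37/49
E[X|Y=1] = (0*1 + 1*36)/37 = 36/37

36/37


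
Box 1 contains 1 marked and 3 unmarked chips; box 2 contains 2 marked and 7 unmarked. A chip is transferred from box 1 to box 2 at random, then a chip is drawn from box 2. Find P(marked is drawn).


P(transfer marked) = 1/4; P(transfer unmarked) = 3/4
If marked transferred: Urn II has 3 marked of 10, so P(marked|marked moved) = 3/10
If unmarked transferred: Urn II has 2 marked of 10, so P(marked|unmarked moved) = 1/5
By total probability: P(marked) = 1/4*3/10 + 3/4*1/5 = 9/40

9/40


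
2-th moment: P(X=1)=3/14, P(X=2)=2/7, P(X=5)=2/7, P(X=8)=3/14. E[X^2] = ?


E[X^2] = sum(x^2 * P(x))
= 1*3/14 + 4*2/7 + 25*2/7 + 64*3/14
= 311/14

311/14


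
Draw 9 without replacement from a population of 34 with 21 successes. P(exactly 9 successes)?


P(X=9) = C(21,9)*C(13,0) / C(34,9)
= 293930*1 / 52451256
= 293930/52451256 = 665/118668

665/118668


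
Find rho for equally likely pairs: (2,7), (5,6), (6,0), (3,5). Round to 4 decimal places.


Cov(X,Y) = -3.2500, Var(X) = 2.5000, Var(Y) = 7.2500
rho = Cov/(sqrt(VarX)*sqrt(VarY)) = -0.7634

-0.7634


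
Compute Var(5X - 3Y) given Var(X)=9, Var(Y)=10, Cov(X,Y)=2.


Var(5X - 3Y) = 5^2*Var(X) + (-3)^2*Var(Y) + 2*5*(-3)*Cov(X,Y)
= 25*9 + 9*10 - 30*2
= 225 + 90 - 60 = 255

255


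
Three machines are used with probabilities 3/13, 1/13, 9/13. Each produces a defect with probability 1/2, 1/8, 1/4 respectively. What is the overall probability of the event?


P(A) = P(A|B1)P(B1) + P(A|B2)P(B2) + P(A|B3)P(B3)
= 1/2*3/13 + 1/8*1/13 + 1/4*9/13
= 3/26 + 1/104 + 9/52 = 31/104

31/104


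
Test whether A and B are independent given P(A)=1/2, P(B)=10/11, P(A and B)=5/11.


P(A)*P(B) = 1/2*10/11 = 5/11
P(A∩B) = 5/11, which equals P(A)P(B), so independent

Yes, A and B are independent


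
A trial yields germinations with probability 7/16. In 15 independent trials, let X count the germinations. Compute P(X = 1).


P(X=1) = C(15,1) * p^1 * (1-p)^14
= 15 * 7/16 * 22876792454961/72057594037927936
= 2402063207770905/1152921504606846976

2402063207770905/1152921504606846976


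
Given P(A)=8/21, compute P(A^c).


P(A') = 1 - P(A) = 1 - 8/21 = 13/21

13/21


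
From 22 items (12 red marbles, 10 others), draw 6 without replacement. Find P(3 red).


P(X=3) = C(12,3)*C(10,3) / C(22,6)
= 220*120 / 74613
= 26400/74613 = 800/2261

800/2261


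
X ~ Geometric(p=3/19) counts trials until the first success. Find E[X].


For geometric (trials until first success), E[X] = 1/p = 1/(3/19) = 19/3

19/3


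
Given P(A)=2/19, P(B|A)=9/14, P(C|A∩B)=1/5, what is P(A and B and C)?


P(A∩B∩C) = P(A) * P(B|A) * P(C|A∩B)
= 2/19 * 9/14 * 1/5
= 9/133 * 1/5 = 9/665

9/665


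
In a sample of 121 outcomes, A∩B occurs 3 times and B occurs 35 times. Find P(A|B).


P(A|B) = P(A∩B)/P(B) = (3/121)/(35/121) = 3/35

3/35


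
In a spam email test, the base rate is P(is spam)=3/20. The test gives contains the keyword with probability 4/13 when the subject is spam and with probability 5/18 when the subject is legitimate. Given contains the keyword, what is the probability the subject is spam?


P(A) = P(A|B)P(B) + P(A|B')P(B') = 4/13*3/20 + 5/18*17/20 = 1321/4680
P(B|A) = P(A|B)P(B)/P(A) = (3/65)/(1321/4680) = 216/1321

216/1321


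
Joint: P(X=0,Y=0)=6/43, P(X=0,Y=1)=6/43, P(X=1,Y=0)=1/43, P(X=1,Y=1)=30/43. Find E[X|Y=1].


P(Y=1) = 36/43
E[X|Y=1] = (0*6 + 1*30)/36 = 30/36 = 5/6

5/6


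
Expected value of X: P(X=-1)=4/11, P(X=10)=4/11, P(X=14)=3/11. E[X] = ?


E[X] = sum(x * P(x))
= -1*4/11 + 10*4/11 + 14*3/11
= 78/11

78/11


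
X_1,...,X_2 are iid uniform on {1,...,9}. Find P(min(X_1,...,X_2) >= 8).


P(min >= 8) = P(all X_i >= 8) = (P(X_1 >= 8))^2
= (2/9)^2 = 4/81

4/81


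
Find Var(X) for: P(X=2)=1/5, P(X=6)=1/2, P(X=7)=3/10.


E[X] = 11/2, E[X^2] = 67/2
Var(X) = E[X^2] - (E[X])^2 = 67/2 - (11/2)^2 = 13/4

13/4


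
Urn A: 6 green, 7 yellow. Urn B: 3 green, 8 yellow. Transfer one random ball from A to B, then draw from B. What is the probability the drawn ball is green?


P(transfer green) = 6/13; P(transfer yellow) = 7/13
If green transferred: Urn II has 4 green of 12, so P(green|green moved) = 1/3
If yellow transferred: Urn II has 3 green of 12, so P(green|yellow moved) = 1/4
By total probability: P(green) = 6/13*1/3 + 7/13*1/4 = 15/52

15/52


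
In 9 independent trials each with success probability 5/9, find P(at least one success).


P(at least one) = 1 - P(none)
P(none) = (1 - 5/9)^9 = (4/9)^9 = 262144/387420489
P(at least one) = 1 - 262144/387420489 = 387158345/387420489

387158345/387420489


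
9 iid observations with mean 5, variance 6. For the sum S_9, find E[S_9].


E[S_n] = n*E[X_1] = 9*5 = 45

45


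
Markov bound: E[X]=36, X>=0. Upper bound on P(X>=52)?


Markov: P(X >= a) <= E[X]/a
P(X >= 52) <= 36/52 = 9/13

9/13


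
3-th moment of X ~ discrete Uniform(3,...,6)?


E[X^3] = (1/4) * sum(x^3 for x=3..6)
= 432/4 = 108

108


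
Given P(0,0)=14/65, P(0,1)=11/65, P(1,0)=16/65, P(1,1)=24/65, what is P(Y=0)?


P(Y=0) = P(0,0)+P(1,0) = 14/65 + 16/65 = 30/65 = 6/13

6/13


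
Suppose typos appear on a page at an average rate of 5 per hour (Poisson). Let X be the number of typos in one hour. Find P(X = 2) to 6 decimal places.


P(X=2) = e^(-5) * 5^2 / 2!
≈ 0.006737946999 * 25 / 2
≈ 0.084224

0.084224


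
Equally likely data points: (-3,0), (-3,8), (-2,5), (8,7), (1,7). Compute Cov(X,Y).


E[X]=1/5, E[Y]=27/5, E[XY]=29/5
Cov(X,Y) = E[XY] - E[X]E[Y] = 29/5 - 1/5*27/5 = 118/25

118/25


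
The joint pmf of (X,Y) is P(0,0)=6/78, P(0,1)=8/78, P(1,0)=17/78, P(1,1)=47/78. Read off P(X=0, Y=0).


Read from table: P(X=0, Y=0) = 6/78 = 1/13

1/13


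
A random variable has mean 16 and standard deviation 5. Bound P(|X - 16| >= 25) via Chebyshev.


k = 25/5 = 5
Chebyshev: P(|X-mu| >= k*sigma) <= 1/k^2 = 1/5^2 = 1/25

1/25


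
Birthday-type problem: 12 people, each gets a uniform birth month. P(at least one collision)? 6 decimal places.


P(all different) = prod((12-i)/12 for i=0..11) = 0.000054
P(at least one match) = 1 - 0.000054 = 0.999946

0.999946


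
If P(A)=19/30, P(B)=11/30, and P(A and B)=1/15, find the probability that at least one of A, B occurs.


P(A∪B) = P(A) + P(B) - P(A∩B)
= 19/30 + 11/30 - 1/15 = 14/15

14/15


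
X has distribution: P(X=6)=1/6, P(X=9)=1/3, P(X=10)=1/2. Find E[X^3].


E[X^3] = sum(g(x)*P(x))
= 216*1/6 + 729*1/3 + 1000*1/2
= 779

779


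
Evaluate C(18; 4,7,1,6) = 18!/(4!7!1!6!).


18! = 6402373705728000
Denominator: 4!=24 * 7!=5040 * 1!=1 * 6!=720
Coefficient = 6402373705728000 / 87091200 = 73513440

73513440


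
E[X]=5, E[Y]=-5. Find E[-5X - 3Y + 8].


E[-5X - 3Y + 8] = -5*E[X] - 3*E[Y] + 8
= (-5)*(5) + (-3)*(-5) + (8)
= -25 + 15 + 8 = -2

-2


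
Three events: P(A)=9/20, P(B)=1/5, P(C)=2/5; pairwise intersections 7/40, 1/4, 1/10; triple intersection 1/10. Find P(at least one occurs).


P(A∪B∪C) = P(A)+P(B)+P(C) - P(AB)-P(AC)-P(BC) + P(ABC)
= 9/20+1/5+2/5 - 7/40-1/4-1/10 + 1/10
= 5/8

5/8


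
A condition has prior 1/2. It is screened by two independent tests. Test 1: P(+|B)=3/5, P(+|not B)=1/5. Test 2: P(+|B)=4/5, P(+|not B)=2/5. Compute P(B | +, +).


After test 1: P(+) = 3/5*1/2 + 1/5*1/2 = 2/5
P(B|+) = (3/10)/(2/5) = 3/4
After test 2 (use post1 as new prior): P(+) = 4/5*3/4 + 2/5*1/4 = 7/10
P(B|+,+) = (3/5)/(7/10) = 6/7

6/7


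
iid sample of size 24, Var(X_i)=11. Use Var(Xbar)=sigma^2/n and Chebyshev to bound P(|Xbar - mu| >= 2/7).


Var(Xbar) = Var(X)/n = 11/24
Chebyshev: P(|Xbar-mu| >= 2/7) <= Var(Xbar)/(2/7)^2 = (11/24)/(4/49) = 539/96
Bound exceeds 1, so trivial bound: 1

1


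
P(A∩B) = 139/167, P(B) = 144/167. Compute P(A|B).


P(A|B) = P(A∩B)/P(B) = (139/167)/(144/167) = 139/144

139/144


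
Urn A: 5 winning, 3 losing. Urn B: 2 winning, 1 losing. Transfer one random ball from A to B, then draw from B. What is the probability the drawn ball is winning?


P(transfer winning) = 5/8; P(transfer losing) = 3/8
If winning transferred: Urn II has 3 winning of 4, so P(winning|winning moved) = 3/4
If losing transferred: Urn II has 2 winning of 4, so P(winning|losing moved) = 1/2
By total probability: P(winning) = 5/8*3/4 + 3/8*1/2 = 21/32

21/32


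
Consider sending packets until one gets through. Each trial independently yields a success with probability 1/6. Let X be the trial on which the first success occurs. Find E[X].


For geometric (trials until first success), E[X] = 1/p = 1/(1/6) = 6

6


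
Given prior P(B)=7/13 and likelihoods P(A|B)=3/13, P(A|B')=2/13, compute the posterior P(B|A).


P(A) = P(A|B)P(B) + P(A|B')P(B') = 3/13*7/13 + 2/13*6/13 = 33/169
P(B|A) = P(A|B)P(B)/P(A) = (21/169)/(33/169) = 7/11

7/11


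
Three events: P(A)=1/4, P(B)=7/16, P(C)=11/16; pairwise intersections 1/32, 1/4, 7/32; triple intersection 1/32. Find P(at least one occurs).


P(A∪B∪C) = P(A)+P(B)+P(C) - P(AB)-P(AC)-P(BC) + P(ABC)
= 1/4+7/16+11/16 - 1/32-1/4-7/32 + 1/32
= 29/32

29/32


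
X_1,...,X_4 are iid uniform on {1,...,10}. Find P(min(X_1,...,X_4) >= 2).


P(min >= 2) = P(all X_i >= 2) = (P(X_1 >= 2))^4
= (9/10)^4 = 6561/10000

6561/10000


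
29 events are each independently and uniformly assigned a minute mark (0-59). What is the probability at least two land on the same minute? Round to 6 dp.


P(all different) = prod((60-i)/60 for i=0..28) = 0.000275
P(at least one match) = 1 - 0.000275 = 0.999725

0.999725


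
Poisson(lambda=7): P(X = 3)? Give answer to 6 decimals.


P(X=3) = e^(-7) * 7^3 / 3!
≈ 0.0009118819656 * 343 / 6
≈ 0.052129

0.052129


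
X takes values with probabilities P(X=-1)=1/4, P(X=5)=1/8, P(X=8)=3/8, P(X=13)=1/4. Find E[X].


E[X] = sum(x * P(x))
= -1*1/4 + 5*1/8 + 8*3/8 + 13*1/4
= 53/8

53/8


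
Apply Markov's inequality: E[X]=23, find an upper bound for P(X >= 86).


Markov: P(X >= a) <= E[X]/a
P(X >= 86) <= 23/86

23/86


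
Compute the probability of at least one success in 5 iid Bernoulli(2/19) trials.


P(at least one) = 1 - P(none)
P(none) = (1 - 2/19)^5 = (17/19)^5 = 1419857/2476099
P(at least one) = 1 - 1419857/2476099 = 1056242/2476099

1056242/2476099


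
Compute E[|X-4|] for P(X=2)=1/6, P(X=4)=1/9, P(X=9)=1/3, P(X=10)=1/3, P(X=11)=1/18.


E[|X-4|] = sum(g(x)*P(x))
= 2*1/6 + 0*1/9 + 5*1/3 + 6*1/3 + 7*1/18
= 79/18

79/18


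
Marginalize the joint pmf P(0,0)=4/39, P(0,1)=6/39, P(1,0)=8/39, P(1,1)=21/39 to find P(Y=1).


P(Y=1) = P(0,1)+P(1,1) = 6/39 + 21/39 = 27/39 = 9/13

9/13


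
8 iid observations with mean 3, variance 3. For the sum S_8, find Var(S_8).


By independence, Var(S_n) = n*Var(X_1) = 8*3 = 24

24


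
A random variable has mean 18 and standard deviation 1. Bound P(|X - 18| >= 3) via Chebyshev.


k = 3/1 = 3
Chebyshev: P(|X-mu| >= k*sigma) <= 1/k^2 = 1/3^2 = 1/9

1/9


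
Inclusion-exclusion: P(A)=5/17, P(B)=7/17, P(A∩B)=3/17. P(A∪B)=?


P(A∪B) = P(A) + P(B) - P(A∩B)
= 5/17 + 7/17 - 3/17 = 9/17

9/17


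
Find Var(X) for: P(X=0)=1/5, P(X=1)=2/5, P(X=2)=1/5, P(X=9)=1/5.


E[X] = 13/5, E[X^2] = 87/5
Var(X) = E[X^2] - (E[X])^2 = 87/5 - (13/5)^2 = 266/25

266/25


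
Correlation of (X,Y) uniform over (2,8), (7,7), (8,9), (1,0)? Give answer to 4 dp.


Cov(X,Y) = 7.2500, Var(X) = 9.2500, Var(Y) = 12.5000
rho = Cov/(sqrt(VarX)*sqrt(VarY)) = 0.6742

0.6742


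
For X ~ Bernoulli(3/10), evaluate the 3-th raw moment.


For Bernoulli: X in {0,1}
E[X^3] = 0^3*(1-3/10) + 1^3*3/10 = 3/10

3/10


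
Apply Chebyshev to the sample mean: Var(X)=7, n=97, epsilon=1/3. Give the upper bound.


Var(Xbar) = Var(X)/n = 7/97
Chebyshev: P(|Xbar-mu| >= 1/3) <= Var(Xbar)/(1/3)^2 = (7/97)/(1/9) = 63/97

63/97


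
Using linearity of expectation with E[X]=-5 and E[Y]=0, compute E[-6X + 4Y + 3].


E[-6X + 4Y + 3] = -6*E[X] + 4*E[Y] + 3
= (-6)*(-5) + (4)*(0) + (3)
= 30 + 0 + 3 = 33

33


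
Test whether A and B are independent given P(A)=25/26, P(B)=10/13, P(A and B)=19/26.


P(A)*P(B) = 25/26*10/13 = 125/169
P(A∩B) = 19/26 != 125/169, so not independent

No, A and B are not independent


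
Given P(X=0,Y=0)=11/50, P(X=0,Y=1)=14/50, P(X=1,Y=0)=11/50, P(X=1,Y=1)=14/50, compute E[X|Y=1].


P(Y=1) = 28/50
E[X|Y=1] = (0*14 + 1*14)/28 = 14/28 = 1/2

1/2


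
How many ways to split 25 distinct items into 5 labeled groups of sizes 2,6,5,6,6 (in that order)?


25! = 15511210043330985984000000
Denominator: 2!=2 * 6!=720 * 5!=120 * 6!=720 * 6!=720
Coefficient = 15511210043330985984000000 / 89579520000 = 173155761979200

173155761979200


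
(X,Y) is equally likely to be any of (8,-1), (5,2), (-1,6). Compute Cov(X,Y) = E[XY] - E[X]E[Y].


E[X]=4, E[Y]=7/3, E[XY]=-4/3
Cov(X,Y) = E[XY] - E[X]E[Y] = -4/3 - 4*7/3 = -32/3

-32/3


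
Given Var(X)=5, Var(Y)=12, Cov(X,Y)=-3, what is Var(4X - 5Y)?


Var(4X - 5Y) = 4^2*Var(X) + (-5)^2*Var(Y) + 2*4*(-5)*Cov(X,Y)
= 16*5 + 25*12 - 40*(-3)
= 80 + 300 + 120 = 500

500


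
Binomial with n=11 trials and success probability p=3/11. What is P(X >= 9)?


P(X>=9) = P(X=9) + P(X=10) + P(X=11)
= 6298560/25937424601 + 472392/25937424601 + 177147/285311670611
= 74657619/285311670611

74657619/285311670611


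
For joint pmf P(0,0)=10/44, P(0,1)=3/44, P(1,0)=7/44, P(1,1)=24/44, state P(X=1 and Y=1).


Read from table: P(X=1, Y=1) = 24/44 = 6/11

6/11


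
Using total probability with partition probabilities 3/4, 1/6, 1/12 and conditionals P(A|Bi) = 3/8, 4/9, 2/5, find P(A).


P(A) = P(A|B1)P(B1) + P(A|B2)P(B2) + P(A|B3)P(B3)
= 3/8*3/4 + 4/9*1/6 + 2/5*1/12
= 9/32 + 2/27 + 1/30 = 1679/4320

1679/4320


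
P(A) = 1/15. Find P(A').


P(A') = 1 - P(A) = 1 - 1/15 = 14/15

14/15


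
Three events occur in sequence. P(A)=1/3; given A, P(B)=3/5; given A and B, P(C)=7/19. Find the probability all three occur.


P(A∩B∩C) = P(A) * P(B|A) * P(C|A∩B)
= 1/3 * 3/5 * 7/19
= 1/5 * 7/19 = 7/95

7/95


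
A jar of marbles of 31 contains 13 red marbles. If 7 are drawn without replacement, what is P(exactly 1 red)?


P(X=1) = C(13,1)*C(18,6) / C(31,7)
= 13*18564 / 2629575
= 241332/2629575 = 6188/67425

6188/67425


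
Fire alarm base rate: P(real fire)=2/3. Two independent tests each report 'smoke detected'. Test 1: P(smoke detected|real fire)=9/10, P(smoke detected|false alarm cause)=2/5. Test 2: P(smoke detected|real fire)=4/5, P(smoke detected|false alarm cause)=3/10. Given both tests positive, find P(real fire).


After test 1: P(+) = 9/10*2/3 + 2/5*1/3 = 11/15
P(B|+) = (3/5)/(11/15) = 9/11
After test 2 (use post1 as new prior): P(+) = 4/5*9/11 + 3/10*2/11 = 39/55
P(B|+,+) = (36/55)/(39/55) = 12/13

12/13


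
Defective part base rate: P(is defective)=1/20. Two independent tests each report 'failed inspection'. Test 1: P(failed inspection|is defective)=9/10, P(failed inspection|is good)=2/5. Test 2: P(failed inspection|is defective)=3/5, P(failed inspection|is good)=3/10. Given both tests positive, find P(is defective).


After test 1: P(+) = 9/10*1/20 + 2/5*19/20 = 17/40
P(B|+) = (9/200)/(17/40) = 9/85
After test 2 (use post1 as new prior): P(+) = 3/5*9/85 + 3/10*76/85 = 141/425
P(B|+,+) = (27/425)/(141/425) = 9/47

9/47
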